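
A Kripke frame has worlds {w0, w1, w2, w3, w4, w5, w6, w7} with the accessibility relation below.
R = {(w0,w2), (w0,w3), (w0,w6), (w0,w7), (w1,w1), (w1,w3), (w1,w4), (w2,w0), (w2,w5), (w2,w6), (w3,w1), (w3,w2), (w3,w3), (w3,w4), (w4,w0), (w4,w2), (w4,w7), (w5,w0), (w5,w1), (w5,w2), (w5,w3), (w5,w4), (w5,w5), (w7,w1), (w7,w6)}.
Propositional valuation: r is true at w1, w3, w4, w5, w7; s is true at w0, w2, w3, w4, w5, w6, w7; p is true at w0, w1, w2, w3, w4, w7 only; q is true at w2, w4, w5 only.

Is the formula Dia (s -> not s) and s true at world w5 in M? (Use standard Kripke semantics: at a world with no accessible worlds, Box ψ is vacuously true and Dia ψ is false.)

At w5: Dia (s -> not s) is true, s is true, so Dia (s -> not s) and s is true.
  At w5: Dia (s -> not s) requires s -> not s at some successor in {w0, w1, w2, w3, w4, w5}.
    s -> not s holds at w1, so Dia (s -> not s) is true at w5.

Yes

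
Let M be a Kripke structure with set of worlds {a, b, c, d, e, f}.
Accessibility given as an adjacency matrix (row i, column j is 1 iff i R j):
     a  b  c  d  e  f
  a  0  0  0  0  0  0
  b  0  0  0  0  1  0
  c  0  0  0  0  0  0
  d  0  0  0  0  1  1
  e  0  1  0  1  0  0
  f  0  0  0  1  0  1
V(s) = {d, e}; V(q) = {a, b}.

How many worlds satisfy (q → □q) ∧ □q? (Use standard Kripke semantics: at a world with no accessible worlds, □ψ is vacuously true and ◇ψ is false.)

2

Recall that □ψ holds at a world iff ψ holds at every accessible world, and ◇ψ holds iff ψ holds at some accessible world.
Let φ = (q → □q) ∧ □q. Evaluate φ at each world:
  a (successors ∅): φ is true.
  b (successors {e}): φ is false.
  c (successors ∅): φ is true.
  d (successors {e, f}): φ is false.
  e (successors {b, d}): φ is false.
  f (successors {d, f}): φ is false.
For instance, at f:
  At f: q → □q is true, □q is false, so (q → □q) ∧ □q is false.
    At f: q is false, □q is false, so q → □q is true.
      At f: □q requires q at every successor {d, f}.
        q fails at d, so □q is false at f.
    At f: □q requires q at every successor {d, f}.
      q fails at d, so □q is false at f.
Satisfying worlds: {a, c}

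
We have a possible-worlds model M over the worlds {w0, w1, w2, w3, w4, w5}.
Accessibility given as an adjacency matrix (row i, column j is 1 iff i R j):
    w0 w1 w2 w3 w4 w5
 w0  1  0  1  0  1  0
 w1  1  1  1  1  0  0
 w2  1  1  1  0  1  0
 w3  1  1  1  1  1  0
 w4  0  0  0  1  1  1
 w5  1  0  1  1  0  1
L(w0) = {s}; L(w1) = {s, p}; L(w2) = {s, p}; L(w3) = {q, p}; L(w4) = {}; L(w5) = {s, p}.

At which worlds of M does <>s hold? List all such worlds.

Let φ = <>s. Evaluate φ at each world:
  w0 (successors {w0, w2, w4}): φ is true.
  w1 (successors {w0, w1, w2, w3}): φ is true.
  w2 (successors {w0, w1, w2, w4}): φ is true.
  w3 (successors {w0, w1, w2, w3, w4}): φ is true.
  w4 (successors {w3, w4, w5}): φ is true.
  w5 (successors {w0, w2, w3, w5}): φ is true.
For instance, at w5:
  At w5: <>s requires s at some successor in {w0, w2, w3, w5}.
    s holds at w0, so <>s is true at w5.
Satisfying worlds: {w0, w1, w2, w3, w4, w5}

w0, w1, w2, w3, w4, w5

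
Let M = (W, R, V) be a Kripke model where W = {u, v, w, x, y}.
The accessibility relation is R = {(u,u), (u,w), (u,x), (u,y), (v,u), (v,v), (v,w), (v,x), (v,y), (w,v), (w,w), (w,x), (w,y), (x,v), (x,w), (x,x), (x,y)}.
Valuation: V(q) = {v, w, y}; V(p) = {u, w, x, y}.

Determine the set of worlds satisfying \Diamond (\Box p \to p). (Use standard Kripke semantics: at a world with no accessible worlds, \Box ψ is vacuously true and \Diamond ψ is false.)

u, v, w, x

Let φ = \Diamond (\Box p \to p). Evaluate φ at each world:
  u (successors {u, w, x, y}): φ is true.
  v (successors {u, v, w, x, y}): φ is true.
  w (successors {v, w, x, y}): φ is true.
  x (successors {v, w, x, y}): φ is true.
  y (successors ∅): φ is false.
For instance, at u:
  At u: \Diamond (\Box p \to p) requires \Box p \to p at some successor in {u, w, x, y}.
    \Box p \to p holds at u, so \Diamond (\Box p \to p) is true at u.
      At u: \Box p is true, p is true, so \Box p \to p is true.
Satisfying worlds: {u, v, w, x}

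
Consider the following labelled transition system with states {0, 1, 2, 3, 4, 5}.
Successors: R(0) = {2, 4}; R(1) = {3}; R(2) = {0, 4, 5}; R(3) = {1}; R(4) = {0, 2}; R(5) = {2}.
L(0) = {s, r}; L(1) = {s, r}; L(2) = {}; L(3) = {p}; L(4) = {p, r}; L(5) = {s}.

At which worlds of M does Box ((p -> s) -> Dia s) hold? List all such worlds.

Let φ = Box ((p -> s) -> Dia s). Evaluate φ at each world:
  0 (successors {2, 4}): φ is true.
  1 (successors {3}): φ is true.
  2 (successors {0, 4, 5}): φ is false.
  3 (successors {1}): φ is false.
  4 (successors {0, 2}): φ is false.
  5 (successors {2}): φ is true.
For instance, at 4:
  At 4: Box ((p -> s) -> Dia s) requires (p -> s) -> Dia s at every successor {0, 2}.
    (p -> s) -> Dia s fails at 0, so Box ((p -> s) -> Dia s) is false at 4.
      At 0: p -> s is true, Dia s is false, so (p -> s) -> Dia s is false.
Satisfying worlds: {0, 1, 5}

0, 1, 5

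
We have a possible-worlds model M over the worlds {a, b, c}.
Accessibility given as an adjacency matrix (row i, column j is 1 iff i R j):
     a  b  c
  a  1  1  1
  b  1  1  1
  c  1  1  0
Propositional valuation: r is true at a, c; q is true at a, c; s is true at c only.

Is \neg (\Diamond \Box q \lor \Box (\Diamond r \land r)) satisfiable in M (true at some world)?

Recall that \Box ψ holds at a world iff ψ holds at every accessible world, and \Diamond ψ holds iff ψ holds at some accessible world.
Let φ = \neg (\Diamond \Box q \lor \Box (\Diamond r \land r)). Evaluate φ at each world:
  a (successors {a, b, c}): φ is true.
  b (successors {a, b, c}): φ is true.
  c (successors {a, b}): φ is true.
Detail at a (witness):
  At a: \Diamond \Box q \lor \Box (\Diamond r \land r) is false, so \neg (\Diamond \Box q \lor \Box (\Diamond r \land r)) is true.
    At a: \Diamond \Box q is false, \Box (\Diamond r \land r) is false, so \Diamond \Box q \lor \Box (\Diamond r \land r) is false.
      At a: \Diamond \Box q requires \Box q at some successor in {a, b, c}.
        At a: \Box q is false.
        At b: \Box q is false.
        At c: \Box q is false.
      So \Diamond \Box q is false at a.
      At a: \Box (\Diamond r \land r) requires \Diamond r \land r at every successor {a, b, c}.
        \Diamond r \land r fails at b, so \Box (\Diamond r \land r) is false at a.

Yes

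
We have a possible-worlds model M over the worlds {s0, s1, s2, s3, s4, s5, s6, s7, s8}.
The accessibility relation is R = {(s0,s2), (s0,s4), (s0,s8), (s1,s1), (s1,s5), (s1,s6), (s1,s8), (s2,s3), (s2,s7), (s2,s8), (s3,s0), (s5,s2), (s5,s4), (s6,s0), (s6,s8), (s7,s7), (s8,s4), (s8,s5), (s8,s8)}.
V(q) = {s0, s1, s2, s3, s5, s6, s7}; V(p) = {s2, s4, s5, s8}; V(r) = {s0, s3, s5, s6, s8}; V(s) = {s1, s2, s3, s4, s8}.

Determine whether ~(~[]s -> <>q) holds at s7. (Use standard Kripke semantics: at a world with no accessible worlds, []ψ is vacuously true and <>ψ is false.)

At s7: ~[]s -> <>q is true, so ~(~[]s -> <>q) is false.
  At s7: ~[]s is true, <>q is true, so ~[]s -> <>q is true.
    At s7: []s is false, so ~[]s is true.
      At s7: []s requires s at every successor {s7}.
        s fails at s7, so []s is false at s7.
    At s7: <>q requires q at some successor in {s7}.
      q holds at s7, so <>q is true at s7.

No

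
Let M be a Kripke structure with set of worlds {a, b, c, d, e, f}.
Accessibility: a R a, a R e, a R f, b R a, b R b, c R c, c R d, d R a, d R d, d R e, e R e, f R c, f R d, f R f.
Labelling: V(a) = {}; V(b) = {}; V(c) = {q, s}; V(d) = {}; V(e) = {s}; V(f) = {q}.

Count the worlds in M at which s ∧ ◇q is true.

Let φ = s ∧ ◇q. Evaluate φ at each world:
  a (successors {a, e, f}): φ is false.
  b (successors {a, b}): φ is false.
  c (successors {c, d}): φ is true.
  d (successors {a, d, e}): φ is false.
  e (successors {e}): φ is false.
  f (successors {c, d, f}): φ is false.
For instance, at d:
  At d: s is false, ◇q is false, so s ∧ ◇q is false.
    At d: ◇q requires q at some successor in {a, d, e}.
      At a: q is false.
      At d: q is false.
      At e: q is false.
    So ◇q is false at d.
Satisfying worlds: {c}

1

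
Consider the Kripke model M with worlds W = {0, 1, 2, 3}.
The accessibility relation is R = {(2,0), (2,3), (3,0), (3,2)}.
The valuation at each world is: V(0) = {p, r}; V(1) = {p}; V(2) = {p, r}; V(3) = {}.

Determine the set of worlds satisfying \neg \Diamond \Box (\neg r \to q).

0, 1

Let φ = \neg \Diamond \Box (\neg r \to q). Evaluate φ at each world:
  0 (successors ∅): φ is true.
  1 (successors ∅): φ is true.
  2 (successors {0, 3}): φ is false.
  3 (successors {0, 2}): φ is false.
For instance, at 3:
  At 3: \Diamond \Box (\neg r \to q) is true, so \neg \Diamond \Box (\neg r \to q) is false.
    At 3: \Diamond \Box (\neg r \to q) requires \Box (\neg r \to q) at some successor in {0, 2}.
      \Box (\neg r \to q) holds at 0, so \Diamond \Box (\neg r \to q) is true at 3.
Satisfying worlds: {0, 1}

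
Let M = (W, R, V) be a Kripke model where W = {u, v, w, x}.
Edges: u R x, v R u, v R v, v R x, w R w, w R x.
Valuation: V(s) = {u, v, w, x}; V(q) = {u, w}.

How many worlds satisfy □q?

1

Recall that □ψ holds at a world iff ψ holds at every accessible world, and ◇ψ holds iff ψ holds at some accessible world.
Let φ = □q. Evaluate φ at each world:
  u (successors {x}): φ is false.
  v (successors {u, v, x}): φ is false.
  w (successors {w, x}): φ is false.
  x (successors ∅): φ is true.
For instance, at v:
  At v: □q requires q at every successor {u, v, x}.
    q fails at v, so □q is false at v.
Satisfying worlds: {x}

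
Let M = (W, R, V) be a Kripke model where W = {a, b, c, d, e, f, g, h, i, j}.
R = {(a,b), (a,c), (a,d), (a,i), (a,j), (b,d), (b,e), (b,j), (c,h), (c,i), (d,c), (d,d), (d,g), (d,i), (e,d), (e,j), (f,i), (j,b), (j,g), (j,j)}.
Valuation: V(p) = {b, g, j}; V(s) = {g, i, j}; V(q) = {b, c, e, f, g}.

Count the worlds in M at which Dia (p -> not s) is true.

Let φ = Dia (p -> not s). Evaluate φ at each world:
  a (successors {b, c, d, i, j}): φ is true.
  b (successors {d, e, j}): φ is true.
  c (successors {h, i}): φ is true.
  d (successors {c, d, g, i}): φ is true.
  e (successors {d, j}): φ is true.
  f (successors {i}): φ is true.
  g (successors ∅): φ is false.
  h (successors ∅): φ is false.
  i (successors ∅): φ is false.
  j (successors {b, g, j}): φ is true.
For instance, at d:
  At d: Dia (p -> not s) requires p -> not s at some successor in {c, d, g, i}.
    p -> not s holds at c, so Dia (p -> not s) is true at d.
Satisfying worlds: {a, b, c, d, e, f, j}

7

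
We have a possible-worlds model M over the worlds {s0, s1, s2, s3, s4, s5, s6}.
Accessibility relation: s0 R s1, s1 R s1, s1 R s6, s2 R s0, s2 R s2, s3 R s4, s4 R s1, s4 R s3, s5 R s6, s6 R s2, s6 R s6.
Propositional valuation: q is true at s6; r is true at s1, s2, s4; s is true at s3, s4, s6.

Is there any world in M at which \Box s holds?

Yes

Let φ = \Box s. Evaluate φ at each world:
  s0 (successors {s1}): φ is false.
  s1 (successors {s1, s6}): φ is false.
  s2 (successors {s0, s2}): φ is false.
  s3 (successors {s4}): φ is true.
  s4 (successors {s1, s3}): φ is false.
  s5 (successors {s6}): φ is true.
  s6 (successors {s2, s6}): φ is false.
Detail at s3 (witness):
  At s3: \Box s requires s at every successor {s4}.
    At s4: s is true.
  So \Box s is true at s3.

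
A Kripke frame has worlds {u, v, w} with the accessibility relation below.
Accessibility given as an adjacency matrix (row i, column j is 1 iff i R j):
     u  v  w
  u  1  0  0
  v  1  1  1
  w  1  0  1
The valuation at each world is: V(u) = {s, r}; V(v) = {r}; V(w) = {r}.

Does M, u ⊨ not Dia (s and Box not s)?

Yes

Recall that Box ψ holds at a world iff ψ holds at every accessible world, and Dia ψ holds iff ψ holds at some accessible world.
At u: Dia (s and Box not s) is false, so not Dia (s and Box not s) is true.
  At u: Dia (s and Box not s) requires s and Box not s at some successor in {u}.
    At u: s and Box not s is false.
  So Dia (s and Box not s) is false at u.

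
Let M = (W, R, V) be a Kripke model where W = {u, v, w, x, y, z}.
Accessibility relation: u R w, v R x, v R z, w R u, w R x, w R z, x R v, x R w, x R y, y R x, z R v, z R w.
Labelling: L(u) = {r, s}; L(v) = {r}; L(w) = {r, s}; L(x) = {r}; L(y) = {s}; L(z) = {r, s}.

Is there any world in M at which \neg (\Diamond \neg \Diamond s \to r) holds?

Let φ = \neg (\Diamond \neg \Diamond s \to r). Evaluate φ at each world:
  u (successors {w}): φ is false.
  v (successors {x, z}): φ is false.
  w (successors {u, x, z}): φ is false.
  x (successors {v, w, y}): φ is false.
  y (successors {x}): φ is false.
  z (successors {v, w}): φ is false.
For instance, at y:
  At y: \Diamond \neg \Diamond s \to r is true, so \neg (\Diamond \neg \Diamond s \to r) is false.
    At y: \Diamond \neg \Diamond s is false, r is false, so \Diamond \neg \Diamond s \to r is true.
      At y: \Diamond \neg \Diamond s requires \neg \Diamond s at some successor in {x}.
        At x: \neg \Diamond s is false.
      So \Diamond \neg \Diamond s is false at y.

No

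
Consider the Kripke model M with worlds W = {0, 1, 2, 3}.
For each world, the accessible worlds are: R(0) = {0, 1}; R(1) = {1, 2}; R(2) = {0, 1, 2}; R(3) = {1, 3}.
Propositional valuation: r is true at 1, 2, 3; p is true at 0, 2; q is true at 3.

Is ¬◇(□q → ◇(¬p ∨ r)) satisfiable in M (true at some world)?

No

Let φ = ¬◇(□q → ◇(¬p ∨ r)). Evaluate φ at each world:
  0 (successors {0, 1}): φ is false.
  1 (successors {1, 2}): φ is false.
  2 (successors {0, 1, 2}): φ is false.
  3 (successors {1, 3}): φ is false.
For instance, at 0:
  At 0: ◇(□q → ◇(¬p ∨ r)) is true, so ¬◇(□q → ◇(¬p ∨ r)) is false.
    At 0: ◇(□q → ◇(¬p ∨ r)) requires □q → ◇(¬p ∨ r) at some successor in {0, 1}.
      □q → ◇(¬p ∨ r) holds at 0, so ◇(□q → ◇(¬p ∨ r)) is true at 0.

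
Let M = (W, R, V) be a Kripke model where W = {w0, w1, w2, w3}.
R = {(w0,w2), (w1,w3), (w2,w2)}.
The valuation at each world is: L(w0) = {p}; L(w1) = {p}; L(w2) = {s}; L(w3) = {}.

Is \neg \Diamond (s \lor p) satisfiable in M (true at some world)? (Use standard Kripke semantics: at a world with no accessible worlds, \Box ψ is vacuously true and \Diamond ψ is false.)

Yes

Let φ = \neg \Diamond (s \lor p). Evaluate φ at each world:
  w0 (successors {w2}): φ is false.
  w1 (successors {w3}): φ is true.
  w2 (successors {w2}): φ is false.
  w3 (successors ∅): φ is true.
Detail at w1 (witness):
  At w1: \Diamond (s \lor p) is false, so \neg \Diamond (s \lor p) is true.
    At w1: \Diamond (s \lor p) requires s \lor p at some successor in {w3}.
      At w3: s \lor p is false.
    So \Diamond (s \lor p) is false at w1.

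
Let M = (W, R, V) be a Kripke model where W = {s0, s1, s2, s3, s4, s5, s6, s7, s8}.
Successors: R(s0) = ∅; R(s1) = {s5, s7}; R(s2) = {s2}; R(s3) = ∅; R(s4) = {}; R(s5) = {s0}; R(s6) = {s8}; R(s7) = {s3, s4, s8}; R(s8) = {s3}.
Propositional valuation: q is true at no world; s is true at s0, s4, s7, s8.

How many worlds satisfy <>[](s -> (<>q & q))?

Let φ = <>[](s -> (<>q & q)). Evaluate φ at each world:
  s0 (successors ∅): φ is false.
  s1 (successors {s5, s7}): φ is false.
  s2 (successors {s2}): φ is true.
  s3 (successors ∅): φ is false.
  s4 (successors ∅): φ is false.
  s5 (successors {s0}): φ is true.
  s6 (successors {s8}): φ is true.
  s7 (successors {s3, s4, s8}): φ is true.
  s8 (successors {s3}): φ is true.
For instance, at s8:
  At s8: <>[](s -> (<>q & q)) requires [](s -> (<>q & q)) at some successor in {s3}.
    [](s -> (<>q & q)) holds at s3, so <>[](s -> (<>q & q)) is true at s8.
      At s3: no accessible worlds, so [](s -> (<>q & q)) holds vacuously.
Satisfying worlds: {s2, s5, s6, s7, s8}

5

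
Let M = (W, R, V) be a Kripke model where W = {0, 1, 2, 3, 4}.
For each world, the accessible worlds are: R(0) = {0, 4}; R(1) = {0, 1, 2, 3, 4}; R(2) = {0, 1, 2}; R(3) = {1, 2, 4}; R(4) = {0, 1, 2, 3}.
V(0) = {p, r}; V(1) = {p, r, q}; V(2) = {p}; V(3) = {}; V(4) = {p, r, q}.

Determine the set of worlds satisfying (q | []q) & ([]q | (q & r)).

Recall that []ψ holds at a world iff ψ holds at every accessible world, and <>ψ holds iff ψ holds at some accessible world.
Let φ = (q | []q) & ([]q | (q & r)). Evaluate φ at each world:
  0 (successors {0, 4}): φ is false.
  1 (successors {0, 1, 2, 3, 4}): φ is true.
  2 (successors {0, 1, 2}): φ is false.
  3 (successors {1, 2, 4}): φ is false.
  4 (successors {0, 1, 2, 3}): φ is true.
For instance, at 1:
  At 1: q | []q is true, []q | (q & r) is true, so (q | []q) & ([]q | (q & r)) is true.
    At 1: q is true, []q is false, so q | []q is true.
      At 1: []q requires q at every successor {0, 1, 2, 3, 4}.
        q fails at 0, so []q is false at 1.
    At 1: []q is false, q & r is true, so []q | (q & r) is true.
      At 1: []q requires q at every successor {0, 1, 2, 3, 4}.
        q fails at 0, so []q is false at 1.
Satisfying worlds: {1, 4}

1, 4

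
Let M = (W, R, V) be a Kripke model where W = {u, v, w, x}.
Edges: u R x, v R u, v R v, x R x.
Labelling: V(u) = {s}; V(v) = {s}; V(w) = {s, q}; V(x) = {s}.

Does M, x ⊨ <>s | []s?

At x: <>s is true, []s is true, so <>s | []s is true.
  At x: <>s requires s at some successor in {x}.
    s holds at x, so <>s is true at x.
  At x: []s requires s at every successor {x}.
    At x: s is true.
  So []s is true at x.

Yes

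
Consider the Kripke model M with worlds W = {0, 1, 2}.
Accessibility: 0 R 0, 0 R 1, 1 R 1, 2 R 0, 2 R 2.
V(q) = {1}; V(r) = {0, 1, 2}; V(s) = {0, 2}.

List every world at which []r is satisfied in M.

0, 1, 2

Let φ = []r. Evaluate φ at each world:
  0 (successors {0, 1}): φ is true.
  1 (successors {1}): φ is true.
  2 (successors {0, 2}): φ is true.
For instance, at 0:
  At 0: []r requires r at every successor {0, 1}.
    At 0: r is true.
    At 1: r is true.
  So []r is true at 0.
Satisfying worlds: {0, 1, 2}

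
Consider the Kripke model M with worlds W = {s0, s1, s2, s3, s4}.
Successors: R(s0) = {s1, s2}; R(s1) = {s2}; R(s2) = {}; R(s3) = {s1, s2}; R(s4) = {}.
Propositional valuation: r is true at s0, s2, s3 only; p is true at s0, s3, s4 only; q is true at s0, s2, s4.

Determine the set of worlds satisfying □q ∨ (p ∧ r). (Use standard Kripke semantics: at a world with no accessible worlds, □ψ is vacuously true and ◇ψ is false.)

s0, s1, s2, s3, s4

Let φ = □q ∨ (p ∧ r). Evaluate φ at each world:
  s0 (successors {s1, s2}): φ is true.
  s1 (successors {s2}): φ is true.
  s2 (successors ∅): φ is true.
  s3 (successors {s1, s2}): φ is true.
  s4 (successors ∅): φ is true.
For instance, at s0:
  At s0: □q is false, p ∧ r is true, so □q ∨ (p ∧ r) is true.
    At s0: □q requires q at every successor {s1, s2}.
      q fails at s1, so □q is false at s0.
Satisfying worlds: {s0, s1, s2, s3, s4}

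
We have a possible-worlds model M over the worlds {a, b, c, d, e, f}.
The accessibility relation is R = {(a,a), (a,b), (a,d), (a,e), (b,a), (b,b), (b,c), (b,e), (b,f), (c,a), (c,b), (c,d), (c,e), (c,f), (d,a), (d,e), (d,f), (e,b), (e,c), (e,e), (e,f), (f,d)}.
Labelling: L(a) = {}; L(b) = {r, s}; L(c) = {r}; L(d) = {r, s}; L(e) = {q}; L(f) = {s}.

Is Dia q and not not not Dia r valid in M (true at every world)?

Let φ = Dia q and not not not Dia r. Evaluate φ at each world:
  a (successors {a, b, d, e}): φ is false.
  b (successors {a, b, c, e, f}): φ is false.
  c (successors {a, b, d, e, f}): φ is false.
  d (successors {a, e, f}): φ is true.
  e (successors {b, c, e, f}): φ is false.
  f (successors {d}): φ is false.
Detail at a (counterexample):
  At a: Dia q is true, not not not Dia r is false, so Dia q and not not not Dia r is false.
    At a: Dia q requires q at some successor in {a, b, d, e}.
      q holds at e, so Dia q is true at a.
    At a: not not Dia r is true, so not not not Dia r is false.
      At a: not Dia r is false, so not not Dia r is true.

No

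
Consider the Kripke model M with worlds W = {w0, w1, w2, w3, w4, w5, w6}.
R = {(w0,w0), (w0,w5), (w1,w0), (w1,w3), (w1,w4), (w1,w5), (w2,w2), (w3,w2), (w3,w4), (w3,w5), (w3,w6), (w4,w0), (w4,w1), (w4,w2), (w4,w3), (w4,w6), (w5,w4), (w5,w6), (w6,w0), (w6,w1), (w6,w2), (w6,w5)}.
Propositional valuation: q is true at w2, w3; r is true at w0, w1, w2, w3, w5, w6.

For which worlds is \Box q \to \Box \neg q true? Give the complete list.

Let φ = \Box q \to \Box \neg q. Evaluate φ at each world:
  w0 (successors {w0, w5}): φ is true.
  w1 (successors {w0, w3, w4, w5}): φ is true.
  w2 (successors {w2}): φ is false.
  w3 (successors {w2, w4, w5, w6}): φ is true.
  w4 (successors {w0, w1, w2, w3, w6}): φ is true.
  w5 (successors {w4, w6}): φ is true.
  w6 (successors {w0, w1, w2, w5}): φ is true.
For instance, at w3:
  At w3: \Box q is false, \Box \neg q is false, so \Box q \to \Box \neg q is true.
    At w3: \Box q requires q at every successor {w2, w4, w5, w6}.
      q fails at w4, so \Box q is false at w3.
    At w3: \Box \neg q requires \neg q at every successor {w2, w4, w5, w6}.
      \neg q fails at w2, so \Box \neg q is false at w3.
Satisfying worlds: {w0, w1, w3, w4, w5, w6}

w0, w1, w3, w4, w5, w6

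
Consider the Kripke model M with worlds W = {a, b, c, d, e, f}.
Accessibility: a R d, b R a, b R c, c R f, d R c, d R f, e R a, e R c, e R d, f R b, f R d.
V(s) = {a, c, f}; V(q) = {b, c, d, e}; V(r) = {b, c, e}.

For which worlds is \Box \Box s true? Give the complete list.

a, f

Let φ = \Box \Box s. Evaluate φ at each world:
  a (successors {d}): φ is true.
  b (successors {a, c}): φ is false.
  c (successors {f}): φ is false.
  d (successors {c, f}): φ is false.
  e (successors {a, c, d}): φ is false.
  f (successors {b, d}): φ is true.
For instance, at d:
  At d: \Box \Box s requires \Box s at every successor {c, f}.
    \Box s fails at f, so \Box \Box s is false at d.
      At f: \Box s requires s at every successor {b, d}.
        s fails at b, so \Box s is false at f.
Satisfying worlds: {a, f}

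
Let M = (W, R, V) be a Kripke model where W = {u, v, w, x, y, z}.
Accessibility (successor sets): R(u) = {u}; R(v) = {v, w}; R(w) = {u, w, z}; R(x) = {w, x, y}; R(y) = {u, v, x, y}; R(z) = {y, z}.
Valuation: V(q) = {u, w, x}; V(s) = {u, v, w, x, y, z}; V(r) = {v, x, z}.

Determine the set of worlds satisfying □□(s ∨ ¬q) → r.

Let φ = □□(s ∨ ¬q) → r. Evaluate φ at each world:
  u (successors {u}): φ is false.
  v (successors {v, w}): φ is true.
  w (successors {u, w, z}): φ is false.
  x (successors {w, x, y}): φ is true.
  y (successors {u, v, x, y}): φ is false.
  z (successors {y, z}): φ is true.
For instance, at w:
  At w: □□(s ∨ ¬q) is true, r is false, so □□(s ∨ ¬q) → r is false.
    At w: □□(s ∨ ¬q) requires □(s ∨ ¬q) at every successor {u, w, z}.
      At u: □(s ∨ ¬q) is true.
      At w: □(s ∨ ¬q) is true.
      At z: □(s ∨ ¬q) is true.
    So □□(s ∨ ¬q) is true at w.
Satisfying worlds: {v, x, z}

v, x, z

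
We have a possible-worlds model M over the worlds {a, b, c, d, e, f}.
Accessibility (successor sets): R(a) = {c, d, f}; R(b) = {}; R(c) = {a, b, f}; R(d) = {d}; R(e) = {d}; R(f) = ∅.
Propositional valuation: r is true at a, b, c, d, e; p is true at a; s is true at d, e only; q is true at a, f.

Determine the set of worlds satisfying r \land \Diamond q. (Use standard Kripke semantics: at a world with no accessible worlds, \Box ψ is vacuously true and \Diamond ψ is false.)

Let φ = r \land \Diamond q. Evaluate φ at each world:
  a (successors {c, d, f}): φ is true.
  b (successors ∅): φ is false.
  c (successors {a, b, f}): φ is true.
  d (successors {d}): φ is false.
  e (successors {d}): φ is false.
  f (successors ∅): φ is false.
For instance, at d:
  At d: r is true, \Diamond q is false, so r \land \Diamond q is false.
    At d: \Diamond q requires q at some successor in {d}.
      At d: q is false.
    So \Diamond q is false at d.
Satisfying worlds: {a, c}

a, c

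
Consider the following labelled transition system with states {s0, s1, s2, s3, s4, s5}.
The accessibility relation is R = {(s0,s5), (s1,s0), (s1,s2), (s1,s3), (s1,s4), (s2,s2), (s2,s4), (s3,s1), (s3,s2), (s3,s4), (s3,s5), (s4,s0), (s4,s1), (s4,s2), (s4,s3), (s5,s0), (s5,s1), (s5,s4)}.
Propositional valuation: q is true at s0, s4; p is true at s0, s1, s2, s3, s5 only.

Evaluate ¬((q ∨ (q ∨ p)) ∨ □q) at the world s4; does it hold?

No

At s4: (q ∨ (q ∨ p)) ∨ □q is true, so ¬((q ∨ (q ∨ p)) ∨ □q) is false.
  At s4: q ∨ (q ∨ p) is true, □q is false, so (q ∨ (q ∨ p)) ∨ □q is true.
    At s4: □q requires q at every successor {s0, s1, s2, s3}.
      q fails at s1, so □q is false at s4.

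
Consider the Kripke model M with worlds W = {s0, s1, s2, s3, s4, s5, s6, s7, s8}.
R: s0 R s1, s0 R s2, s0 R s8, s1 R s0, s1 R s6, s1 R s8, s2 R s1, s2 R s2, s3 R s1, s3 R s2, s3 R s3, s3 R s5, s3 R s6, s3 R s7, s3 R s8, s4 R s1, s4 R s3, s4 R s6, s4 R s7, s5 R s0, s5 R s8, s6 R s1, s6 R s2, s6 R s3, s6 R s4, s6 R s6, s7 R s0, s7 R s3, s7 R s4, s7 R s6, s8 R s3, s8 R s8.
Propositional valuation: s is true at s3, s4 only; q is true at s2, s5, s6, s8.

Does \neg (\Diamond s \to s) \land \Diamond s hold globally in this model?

Let φ = \neg (\Diamond s \to s) \land \Diamond s. Evaluate φ at each world:
  s0 (successors {s1, s2, s8}): φ is false.
  s1 (successors {s0, s6, s8}): φ is false.
  s2 (successors {s1, s2}): φ is false.
  s3 (successors {s1, s2, s3, s5, s6, s7, s8}): φ is false.
  s4 (successors {s1, s3, s6, s7}): φ is false.
  s5 (successors {s0, s8}): φ is false.
  s6 (successors {s1, s2, s3, s4, s6}): φ is true.
  s7 (successors {s0, s3, s4, s6}): φ is true.
  s8 (successors {s3, s8}): φ is true.
Detail at s0 (counterexample):
  At s0: \neg (\Diamond s \to s) is false, \Diamond s is false, so \neg (\Diamond s \to s) \land \Diamond s is false.
    At s0: \Diamond s \to s is true, so \neg (\Diamond s \to s) is false.
      At s0: \Diamond s is false, s is false, so \Diamond s \to s is true.
    At s0: \Diamond s requires s at some successor in {s1, s2, s8}.
      At s1: s is false.
      At s2: s is false.
      At s8: s is false.
    So \Diamond s is false at s0.

No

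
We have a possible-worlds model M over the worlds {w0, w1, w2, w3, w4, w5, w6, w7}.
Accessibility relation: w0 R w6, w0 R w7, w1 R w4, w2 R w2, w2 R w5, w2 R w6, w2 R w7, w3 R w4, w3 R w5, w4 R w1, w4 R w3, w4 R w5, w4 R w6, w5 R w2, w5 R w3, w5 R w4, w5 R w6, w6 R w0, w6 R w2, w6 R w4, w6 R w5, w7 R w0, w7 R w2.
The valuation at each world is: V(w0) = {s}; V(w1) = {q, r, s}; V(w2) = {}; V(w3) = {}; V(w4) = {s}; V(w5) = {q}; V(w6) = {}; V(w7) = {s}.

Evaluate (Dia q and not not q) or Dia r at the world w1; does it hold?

No

At w1: Dia q and not not q is false, Dia r is false, so (Dia q and not not q) or Dia r is false.
  At w1: Dia q is false, not not q is true, so Dia q and not not q is false.
    At w1: Dia q requires q at some successor in {w4}.
      At w4: q is false.
    So Dia q is false at w1.
  At w1: Dia r requires r at some successor in {w4}.
    At w4: r is false.
  So Dia r is false at w1.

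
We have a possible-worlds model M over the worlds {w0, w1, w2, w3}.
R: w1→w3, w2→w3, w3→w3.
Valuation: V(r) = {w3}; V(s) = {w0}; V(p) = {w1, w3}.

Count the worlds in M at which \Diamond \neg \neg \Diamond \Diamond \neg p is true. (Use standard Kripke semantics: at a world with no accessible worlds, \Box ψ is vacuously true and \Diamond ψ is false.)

Let φ = \Diamond \neg \neg \Diamond \Diamond \neg p. Evaluate φ at each world:
  w0 (successors ∅): φ is false.
  w1 (successors {w3}): φ is false.
  w2 (successors {w3}): φ is false.
  w3 (successors {w3}): φ is false.
For instance, at w2:
  At w2: \Diamond \neg \neg \Diamond \Diamond \neg p requires \neg \neg \Diamond \Diamond \neg p at some successor in {w3}.
    At w3: \neg \neg \Diamond \Diamond \neg p is false.
  So \Diamond \neg \neg \Diamond \Diamond \neg p is false at w2.
Satisfying worlds: none.

0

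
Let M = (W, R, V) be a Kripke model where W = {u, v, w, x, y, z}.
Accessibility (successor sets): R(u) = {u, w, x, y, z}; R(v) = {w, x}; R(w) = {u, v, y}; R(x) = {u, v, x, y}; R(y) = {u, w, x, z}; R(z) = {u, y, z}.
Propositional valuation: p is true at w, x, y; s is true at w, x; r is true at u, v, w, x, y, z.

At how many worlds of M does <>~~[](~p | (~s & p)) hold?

Let φ = <>~~[](~p | (~s & p)). Evaluate φ at each world:
  u (successors {u, w, x, y, z}): φ is true.
  v (successors {w, x}): φ is true.
  w (successors {u, v, y}): φ is false.
  x (successors {u, v, x, y}): φ is false.
  y (successors {u, w, x, z}): φ is true.
  z (successors {u, y, z}): φ is true.
For instance, at w:
  At w: <>~~[](~p | (~s & p)) requires ~~[](~p | (~s & p)) at some successor in {u, v, y}.
    At u: ~~[](~p | (~s & p)) is false.
    At v: ~~[](~p | (~s & p)) is false.
    At y: ~~[](~p | (~s & p)) is false.
  So <>~~[](~p | (~s & p)) is false at w.
Satisfying worlds: {u, v, y, z}

4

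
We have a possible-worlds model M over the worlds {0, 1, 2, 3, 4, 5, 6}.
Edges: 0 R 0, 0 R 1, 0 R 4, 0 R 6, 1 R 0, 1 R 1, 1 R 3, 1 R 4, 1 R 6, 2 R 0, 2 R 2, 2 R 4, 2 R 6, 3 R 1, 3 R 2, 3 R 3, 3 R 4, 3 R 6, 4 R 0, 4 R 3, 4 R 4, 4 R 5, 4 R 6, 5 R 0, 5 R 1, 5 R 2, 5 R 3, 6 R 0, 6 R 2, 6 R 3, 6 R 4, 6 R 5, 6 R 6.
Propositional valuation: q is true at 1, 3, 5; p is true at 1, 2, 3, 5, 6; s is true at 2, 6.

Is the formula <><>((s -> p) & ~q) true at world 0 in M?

Yes

Recall that <>ψ holds at a world iff ψ holds at some accessible world.
At 0: <><>((s -> p) & ~q) requires <>((s -> p) & ~q) at some successor in {0, 1, 4, 6}.
  <>((s -> p) & ~q) holds at 0, so <><>((s -> p) & ~q) is true at 0.
    At 0: <>((s -> p) & ~q) requires (s -> p) & ~q at some successor in {0, 1, 4, 6}.
      (s -> p) & ~q holds at 0, so <>((s -> p) & ~q) is true at 0.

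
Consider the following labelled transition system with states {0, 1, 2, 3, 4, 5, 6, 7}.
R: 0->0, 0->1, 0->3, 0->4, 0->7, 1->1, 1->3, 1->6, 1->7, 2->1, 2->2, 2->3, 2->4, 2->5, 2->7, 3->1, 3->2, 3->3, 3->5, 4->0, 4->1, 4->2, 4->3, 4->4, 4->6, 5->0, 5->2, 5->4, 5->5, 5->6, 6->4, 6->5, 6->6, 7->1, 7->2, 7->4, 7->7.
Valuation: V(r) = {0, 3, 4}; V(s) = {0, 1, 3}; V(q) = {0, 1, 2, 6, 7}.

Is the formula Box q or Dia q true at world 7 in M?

At 7: Box q is false, Dia q is true, so Box q or Dia q is true.
  At 7: Box q requires q at every successor {1, 2, 4, 7}.
    q fails at 4, so Box q is false at 7.
  At 7: Dia q requires q at some successor in {1, 2, 4, 7}.
    q holds at 1, so Dia q is true at 7.

Yes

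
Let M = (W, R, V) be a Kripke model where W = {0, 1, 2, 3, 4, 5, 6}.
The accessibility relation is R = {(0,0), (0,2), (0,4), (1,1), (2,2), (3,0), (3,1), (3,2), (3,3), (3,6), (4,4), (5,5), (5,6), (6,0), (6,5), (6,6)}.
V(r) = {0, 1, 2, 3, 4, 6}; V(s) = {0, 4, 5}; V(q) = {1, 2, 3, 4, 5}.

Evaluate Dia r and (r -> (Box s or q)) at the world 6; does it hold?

At 6: Dia r is true, r -> (Box s or q) is false, so Dia r and (r -> (Box s or q)) is false.
  At 6: Dia r requires r at some successor in {0, 5, 6}.
    r holds at 0, so Dia r is true at 6.
  At 6: r is true, Box s or q is false, so r -> (Box s or q) is false.
    At 6: Box s is false, q is false, so Box s or q is false.
      At 6: Box s requires s at every successor {0, 5, 6}.
        s fails at 6, so Box s is false at 6.

No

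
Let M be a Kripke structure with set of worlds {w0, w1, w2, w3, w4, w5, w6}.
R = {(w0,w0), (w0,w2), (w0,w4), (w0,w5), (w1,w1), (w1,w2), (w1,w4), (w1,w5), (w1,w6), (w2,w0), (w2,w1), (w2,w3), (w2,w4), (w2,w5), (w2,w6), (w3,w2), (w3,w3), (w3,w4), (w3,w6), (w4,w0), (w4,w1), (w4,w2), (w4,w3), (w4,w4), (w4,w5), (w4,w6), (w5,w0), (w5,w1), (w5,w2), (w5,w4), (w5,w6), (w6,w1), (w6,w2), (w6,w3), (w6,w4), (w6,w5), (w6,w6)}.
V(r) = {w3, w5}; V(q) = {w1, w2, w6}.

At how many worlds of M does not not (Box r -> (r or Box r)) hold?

7

Let φ = not not (Box r -> (r or Box r)). Evaluate φ at each world:
  w0 (successors {w0, w2, w4, w5}): φ is true.
  w1 (successors {w1, w2, w4, w5, w6}): φ is true.
  w2 (successors {w0, w1, w3, w4, w5, w6}): φ is true.
  w3 (successors {w2, w3, w4, w6}): φ is true.
  w4 (successors {w0, w1, w2, w3, w4, w5, w6}): φ is true.
  w5 (successors {w0, w1, w2, w4, w6}): φ is true.
  w6 (successors {w1, w2, w3, w4, w5, w6}): φ is true.
For instance, at w3:
  At w3: not (Box r -> (r or Box r)) is false, so not not (Box r -> (r or Box r)) is true.
    At w3: Box r -> (r or Box r) is true, so not (Box r -> (r or Box r)) is false.
      At w3: Box r is false, r or Box r is true, so Box r -> (r or Box r) is true.
Satisfying worlds: {w0, w1, w2, w3, w4, w5, w6}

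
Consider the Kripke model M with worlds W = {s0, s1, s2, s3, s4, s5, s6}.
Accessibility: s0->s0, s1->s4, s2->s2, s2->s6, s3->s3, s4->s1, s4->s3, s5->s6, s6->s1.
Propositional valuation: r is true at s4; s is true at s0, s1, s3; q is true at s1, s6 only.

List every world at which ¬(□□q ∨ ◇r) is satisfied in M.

s0, s2, s3, s4, s6

Let φ = ¬(□□q ∨ ◇r). Evaluate φ at each world:
  s0 (successors {s0}): φ is true.
  s1 (successors {s4}): φ is false.
  s2 (successors {s2, s6}): φ is true.
  s3 (successors {s3}): φ is true.
  s4 (successors {s1, s3}): φ is true.
  s5 (successors {s6}): φ is false.
  s6 (successors {s1}): φ is true.
For instance, at s2:
  At s2: □□q ∨ ◇r is false, so ¬(□□q ∨ ◇r) is true.
    At s2: □□q is false, ◇r is false, so □□q ∨ ◇r is false.
      At s2: □□q requires □q at every successor {s2, s6}.
        □q fails at s2, so □□q is false at s2.
      At s2: ◇r requires r at some successor in {s2, s6}.
        At s2: r is false.
        At s6: r is false.
      So ◇r is false at s2.
Satisfying worlds: {s0, s2, s3, s4, s6}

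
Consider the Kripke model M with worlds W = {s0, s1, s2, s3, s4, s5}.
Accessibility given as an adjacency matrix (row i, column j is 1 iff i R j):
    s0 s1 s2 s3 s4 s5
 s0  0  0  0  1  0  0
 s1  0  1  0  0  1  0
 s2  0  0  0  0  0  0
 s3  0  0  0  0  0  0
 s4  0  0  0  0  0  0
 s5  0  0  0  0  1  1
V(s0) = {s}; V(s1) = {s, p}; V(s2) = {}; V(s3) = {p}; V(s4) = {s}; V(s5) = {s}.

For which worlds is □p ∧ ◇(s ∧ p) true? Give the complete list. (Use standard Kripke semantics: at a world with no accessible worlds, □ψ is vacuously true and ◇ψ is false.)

none

Recall that □ψ holds at a world iff ψ holds at every accessible world, and ◇ψ holds iff ψ holds at some accessible world.
Let φ = □p ∧ ◇(s ∧ p). Evaluate φ at each world:
  s0 (successors {s3}): φ is false.
  s1 (successors {s1, s4}): φ is false.
  s2 (successors ∅): φ is false.
  s3 (successors ∅): φ is false.
  s4 (successors ∅): φ is false.
  s5 (successors {s4, s5}): φ is false.
For instance, at s0:
  At s0: □p is true, ◇(s ∧ p) is false, so □p ∧ ◇(s ∧ p) is false.
    At s0: □p requires p at every successor {s3}.
      At s3: p is true.
    So □p is true at s0.
    At s0: ◇(s ∧ p) requires s ∧ p at some successor in {s3}.
      At s3: s ∧ p is false.
    So ◇(s ∧ p) is false at s0.
Satisfying worlds: none.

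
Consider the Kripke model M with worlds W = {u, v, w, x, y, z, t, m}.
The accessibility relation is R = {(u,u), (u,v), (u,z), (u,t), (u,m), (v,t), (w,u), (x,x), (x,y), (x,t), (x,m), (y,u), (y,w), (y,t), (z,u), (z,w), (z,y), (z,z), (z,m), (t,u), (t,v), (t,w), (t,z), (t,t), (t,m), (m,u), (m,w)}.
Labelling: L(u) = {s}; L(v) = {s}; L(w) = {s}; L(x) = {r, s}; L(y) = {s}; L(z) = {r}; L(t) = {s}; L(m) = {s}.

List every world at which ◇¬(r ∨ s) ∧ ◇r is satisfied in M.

none

Recall that ◇ψ holds at a world iff ψ holds at some accessible world.
Let φ = ◇¬(r ∨ s) ∧ ◇r. Evaluate φ at each world:
  u (successors {u, v, z, t, m}): φ is false.
  v (successors {t}): φ is false.
  w (successors {u}): φ is false.
  x (successors {x, y, t, m}): φ is false.
  y (successors {u, w, t}): φ is false.
  z (successors {u, w, y, z, m}): φ is false.
  t (successors {u, v, w, z, t, m}): φ is false.
  m (successors {u, w}): φ is false.
For instance, at w:
  At w: ◇¬(r ∨ s) is false, ◇r is false, so ◇¬(r ∨ s) ∧ ◇r is false.
    At w: ◇¬(r ∨ s) requires ¬(r ∨ s) at some successor in {u}.
      At u: ¬(r ∨ s) is false.
    So ◇¬(r ∨ s) is false at w.
    At w: ◇r requires r at some successor in {u}.
      At u: r is false.
    So ◇r is false at w.
Satisfying worlds: none.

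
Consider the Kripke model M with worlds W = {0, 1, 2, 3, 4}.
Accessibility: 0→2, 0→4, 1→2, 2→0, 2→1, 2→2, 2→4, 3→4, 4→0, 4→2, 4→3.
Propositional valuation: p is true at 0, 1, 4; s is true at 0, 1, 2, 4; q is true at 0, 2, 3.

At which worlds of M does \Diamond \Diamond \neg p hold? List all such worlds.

Let φ = \Diamond \Diamond \neg p. Evaluate φ at each world:
  0 (successors {2, 4}): φ is true.
  1 (successors {2}): φ is true.
  2 (successors {0, 1, 2, 4}): φ is true.
  3 (successors {4}): φ is true.
  4 (successors {0, 2, 3}): φ is true.
For instance, at 0:
  At 0: \Diamond \Diamond \neg p requires \Diamond \neg p at some successor in {2, 4}.
    \Diamond \neg p holds at 2, so \Diamond \Diamond \neg p is true at 0.
      At 2: \Diamond \neg p requires \neg p at some successor in {0, 1, 2, 4}.
        \neg p holds at 2, so \Diamond \neg p is true at 2.
Satisfying worlds: {0, 1, 2, 3, 4}

0, 1, 2, 3, 4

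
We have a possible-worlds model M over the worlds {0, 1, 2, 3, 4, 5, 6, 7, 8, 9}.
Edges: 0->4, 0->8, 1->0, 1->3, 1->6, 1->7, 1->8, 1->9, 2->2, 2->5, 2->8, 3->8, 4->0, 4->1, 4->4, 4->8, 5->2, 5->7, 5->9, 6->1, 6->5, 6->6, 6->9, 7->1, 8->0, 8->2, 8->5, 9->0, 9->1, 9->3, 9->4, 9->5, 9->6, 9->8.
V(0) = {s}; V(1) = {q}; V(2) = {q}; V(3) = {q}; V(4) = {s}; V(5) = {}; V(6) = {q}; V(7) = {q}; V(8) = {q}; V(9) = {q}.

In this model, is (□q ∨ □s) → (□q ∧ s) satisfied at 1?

At 1: □q ∨ □s is false, □q ∧ s is false, so (□q ∨ □s) → (□q ∧ s) is true.
  At 1: □q is false, □s is false, so □q ∨ □s is false.
    At 1: □q requires q at every successor {0, 3, 6, 7, 8, 9}.
      q fails at 0, so □q is false at 1.
    At 1: □s requires s at every successor {0, 3, 6, 7, 8, 9}.
      s fails at 3, so □s is false at 1.
  At 1: □q is false, s is false, so □q ∧ s is false.
    At 1: □q requires q at every successor {0, 3, 6, 7, 8, 9}.
      q fails at 0, so □q is false at 1.

Yes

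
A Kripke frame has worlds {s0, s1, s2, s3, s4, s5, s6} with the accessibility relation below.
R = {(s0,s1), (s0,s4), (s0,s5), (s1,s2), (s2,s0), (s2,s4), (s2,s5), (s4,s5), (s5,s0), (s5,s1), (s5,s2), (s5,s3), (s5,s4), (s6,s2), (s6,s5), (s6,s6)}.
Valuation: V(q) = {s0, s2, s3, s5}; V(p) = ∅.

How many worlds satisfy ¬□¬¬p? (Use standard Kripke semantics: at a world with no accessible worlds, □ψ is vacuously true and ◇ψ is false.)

6

Let φ = ¬□¬¬p. Evaluate φ at each world:
  s0 (successors {s1, s4, s5}): φ is true.
  s1 (successors {s2}): φ is true.
  s2 (successors {s0, s4, s5}): φ is true.
  s3 (successors ∅): φ is false.
  s4 (successors {s5}): φ is true.
  s5 (successors {s0, s1, s2, s3, s4}): φ is true.
  s6 (successors {s2, s5, s6}): φ is true.
For instance, at s6:
  At s6: □¬¬p is false, so ¬□¬¬p is true.
    At s6: □¬¬p requires ¬¬p at every successor {s2, s5, s6}.
      ¬¬p fails at s2, so □¬¬p is false at s6.
Satisfying worlds: {s0, s1, s2, s4, s5, s6}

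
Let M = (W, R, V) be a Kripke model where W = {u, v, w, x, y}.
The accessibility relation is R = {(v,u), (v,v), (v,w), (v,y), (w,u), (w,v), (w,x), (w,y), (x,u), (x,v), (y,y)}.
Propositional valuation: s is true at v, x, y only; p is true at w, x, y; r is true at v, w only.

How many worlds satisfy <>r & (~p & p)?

0

Let φ = <>r & (~p & p). Evaluate φ at each world:
  u (successors ∅): φ is false.
  v (successors {u, v, w, y}): φ is false.
  w (successors {u, v, x, y}): φ is false.
  x (successors {u, v}): φ is false.
  y (successors {y}): φ is false.
For instance, at v:
  At v: <>r is true, ~p & p is false, so <>r & (~p & p) is false.
    At v: <>r requires r at some successor in {u, v, w, y}.
      r holds at v, so <>r is true at v.
Satisfying worlds: none.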